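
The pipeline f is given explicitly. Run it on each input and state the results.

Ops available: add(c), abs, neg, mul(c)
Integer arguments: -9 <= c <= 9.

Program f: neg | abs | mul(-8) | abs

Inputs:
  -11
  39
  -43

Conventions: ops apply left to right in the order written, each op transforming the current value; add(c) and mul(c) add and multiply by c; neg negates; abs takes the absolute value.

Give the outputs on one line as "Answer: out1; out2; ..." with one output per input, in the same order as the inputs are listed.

88; 312; 344

Execution, op by op:
  -11 -> 11 -> 11 -> -88 -> 88
  39 -> -39 -> 39 -> -312 -> 312
  -43 -> 43 -> 43 -> -344 -> 344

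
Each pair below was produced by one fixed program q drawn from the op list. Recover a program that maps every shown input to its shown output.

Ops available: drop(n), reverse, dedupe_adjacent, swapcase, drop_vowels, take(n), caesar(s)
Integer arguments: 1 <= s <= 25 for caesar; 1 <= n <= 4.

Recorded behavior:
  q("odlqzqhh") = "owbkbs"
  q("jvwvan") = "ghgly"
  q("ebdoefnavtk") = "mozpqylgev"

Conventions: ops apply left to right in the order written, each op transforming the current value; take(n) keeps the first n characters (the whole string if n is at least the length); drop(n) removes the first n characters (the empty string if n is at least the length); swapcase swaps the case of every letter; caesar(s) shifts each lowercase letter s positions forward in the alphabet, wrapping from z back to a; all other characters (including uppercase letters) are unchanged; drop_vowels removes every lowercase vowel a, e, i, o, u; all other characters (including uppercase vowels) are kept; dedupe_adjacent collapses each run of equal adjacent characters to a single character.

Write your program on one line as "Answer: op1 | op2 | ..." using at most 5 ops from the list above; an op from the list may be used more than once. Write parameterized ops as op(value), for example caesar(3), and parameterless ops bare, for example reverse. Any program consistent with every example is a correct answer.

dedupe_adjacent | caesar(25) | caesar(12) | drop(1)

Check, running the answer program on each example:
  "odlqzqhh" -> "odlqzqh" -> "nckpypg" -> "zowbkbs" -> "owbkbs"
  "jvwvan" -> "jvwvan" -> "iuvuzm" -> "ughgly" -> "ghgly"
  "ebdoefnavtk" -> "ebdoefnavtk" -> "dacndemzusj" -> "pmozpqylgev" -> "mozpqylgev"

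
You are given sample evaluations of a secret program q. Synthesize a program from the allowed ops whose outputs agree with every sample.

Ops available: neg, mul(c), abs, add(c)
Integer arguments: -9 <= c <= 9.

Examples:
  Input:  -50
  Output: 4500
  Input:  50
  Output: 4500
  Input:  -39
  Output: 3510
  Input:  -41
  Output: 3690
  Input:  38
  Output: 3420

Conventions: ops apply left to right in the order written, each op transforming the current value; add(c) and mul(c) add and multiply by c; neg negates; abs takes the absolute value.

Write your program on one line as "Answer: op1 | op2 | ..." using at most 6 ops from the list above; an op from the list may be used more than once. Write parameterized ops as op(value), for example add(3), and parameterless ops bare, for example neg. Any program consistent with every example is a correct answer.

abs | mul(-5) | mul(2) | mul(9) | neg

Check, running the answer program on each example:
  -50 -> 50 -> -250 -> -500 -> -4500 -> 4500
  50 -> 50 -> -250 -> -500 -> -4500 -> 4500
  -39 -> 39 -> -195 -> -390 -> -3510 -> 3510
  -41 -> 41 -> -205 -> -410 -> -3690 -> 3690
  38 -> 38 -> -190 -> -380 -> -3420 -> 3420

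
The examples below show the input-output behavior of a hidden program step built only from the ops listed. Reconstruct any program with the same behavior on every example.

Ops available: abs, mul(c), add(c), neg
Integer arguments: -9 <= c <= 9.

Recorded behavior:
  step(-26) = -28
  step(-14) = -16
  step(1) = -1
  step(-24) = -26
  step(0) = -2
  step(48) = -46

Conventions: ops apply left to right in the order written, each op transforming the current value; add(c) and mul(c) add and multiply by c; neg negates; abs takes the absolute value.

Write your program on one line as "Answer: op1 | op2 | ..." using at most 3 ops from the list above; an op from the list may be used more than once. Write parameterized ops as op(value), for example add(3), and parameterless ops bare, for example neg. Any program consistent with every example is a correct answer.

add(-2) | abs | neg

Check, running the answer program on each example:
  -26 -> -28 -> 28 -> -28
  -14 -> -16 -> 16 -> -16
  1 -> -1 -> 1 -> -1
  -24 -> -26 -> 26 -> -26
  0 -> -2 -> 2 -> -2
  48 -> 46 -> 46 -> -46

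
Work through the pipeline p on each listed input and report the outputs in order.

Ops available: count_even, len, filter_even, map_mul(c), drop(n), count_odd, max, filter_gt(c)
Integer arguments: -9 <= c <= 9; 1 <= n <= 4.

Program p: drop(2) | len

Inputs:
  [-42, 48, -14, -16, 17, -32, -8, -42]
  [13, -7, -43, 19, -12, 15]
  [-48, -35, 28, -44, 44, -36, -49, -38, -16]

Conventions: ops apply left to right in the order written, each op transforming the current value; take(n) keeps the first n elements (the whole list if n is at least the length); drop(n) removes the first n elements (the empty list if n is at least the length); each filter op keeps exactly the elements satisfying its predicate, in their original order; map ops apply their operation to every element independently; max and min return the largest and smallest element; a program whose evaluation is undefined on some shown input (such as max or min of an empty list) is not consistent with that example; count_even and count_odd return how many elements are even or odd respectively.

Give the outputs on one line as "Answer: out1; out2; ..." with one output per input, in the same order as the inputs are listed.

Execution, op by op:
  [-42, 48, -14, -16, 17, -32, -8, -42] -> [-14, -16, 17, -32, -8, -42] -> 6
  [13, -7, -43, 19, -12, 15] -> [-43, 19, -12, 15] -> 4
  [-48, -35, 28, -44, 44, -36, -49, -38, -16] -> [28, -44, 44, -36, -49, -38, -16] -> 7

6; 4; 7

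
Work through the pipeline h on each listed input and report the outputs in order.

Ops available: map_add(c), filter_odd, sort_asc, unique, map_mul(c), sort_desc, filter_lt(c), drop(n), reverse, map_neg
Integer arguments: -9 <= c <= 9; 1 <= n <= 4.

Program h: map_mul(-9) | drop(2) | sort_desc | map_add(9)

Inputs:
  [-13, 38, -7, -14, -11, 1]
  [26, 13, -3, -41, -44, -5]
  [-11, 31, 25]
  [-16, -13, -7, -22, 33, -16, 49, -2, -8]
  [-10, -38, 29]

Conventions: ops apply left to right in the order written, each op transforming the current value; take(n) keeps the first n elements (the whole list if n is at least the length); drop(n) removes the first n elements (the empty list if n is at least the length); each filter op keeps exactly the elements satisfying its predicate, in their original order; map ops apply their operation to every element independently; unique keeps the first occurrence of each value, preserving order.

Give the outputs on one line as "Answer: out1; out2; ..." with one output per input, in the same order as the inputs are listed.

[135, 108, 72, 0]; [405, 378, 54, 36]; [-216]; [207, 153, 81, 72, 27, -288, -432]; [-252]

Execution, op by op:
  [-13, 38, -7, -14, -11, 1] -> [117, -342, 63, 126, 99, -9] -> [63, 126, 99, -9] -> [126, 99, 63, -9] -> [135, 108, 72, 0]
  [26, 13, -3, -41, -44, -5] -> [-234, -117, 27, 369, 396, 45] -> [27, 369, 396, 45] -> [396, 369, 45, 27] -> [405, 378, 54, 36]
  [-11, 31, 25] -> [99, -279, -225] -> [-225] -> [-225] -> [-216]
  [-16, -13, -7, -22, 33, -16, 49, -2, -8] -> [144, 117, 63, 198, -297, 144, -441, 18, 72] -> [63, 198, -297, 144, -441, 18, 72] -> [198, 144, 72, 63, 18, -297, -441] -> [207, 153, 81, 72, 27, -288, -432]
  [-10, -38, 29] -> [90, 342, -261] -> [-261] -> [-261] -> [-252]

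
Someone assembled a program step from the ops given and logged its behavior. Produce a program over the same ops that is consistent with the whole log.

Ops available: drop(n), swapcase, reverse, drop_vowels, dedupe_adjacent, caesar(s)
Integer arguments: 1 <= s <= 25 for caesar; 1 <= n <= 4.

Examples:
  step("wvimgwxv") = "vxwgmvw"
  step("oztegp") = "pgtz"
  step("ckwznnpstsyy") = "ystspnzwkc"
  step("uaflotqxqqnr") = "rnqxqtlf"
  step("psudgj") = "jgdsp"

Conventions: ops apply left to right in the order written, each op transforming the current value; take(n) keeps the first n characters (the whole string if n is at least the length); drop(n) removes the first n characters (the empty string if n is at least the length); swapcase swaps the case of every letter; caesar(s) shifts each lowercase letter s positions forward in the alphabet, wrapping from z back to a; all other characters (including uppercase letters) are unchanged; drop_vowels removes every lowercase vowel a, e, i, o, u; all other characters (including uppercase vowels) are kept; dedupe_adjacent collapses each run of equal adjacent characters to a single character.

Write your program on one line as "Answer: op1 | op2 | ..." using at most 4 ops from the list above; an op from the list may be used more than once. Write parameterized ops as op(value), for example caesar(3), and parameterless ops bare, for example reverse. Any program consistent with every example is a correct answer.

drop_vowels | dedupe_adjacent | reverse

Check, running the answer program on each example:
  "wvimgwxv" -> "wvmgwxv" -> "wvmgwxv" -> "vxwgmvw"
  "oztegp" -> "ztgp" -> "ztgp" -> "pgtz"
  "ckwznnpstsyy" -> "ckwznnpstsyy" -> "ckwznpstsy" -> "ystspnzwkc"
  "uaflotqxqqnr" -> "fltqxqqnr" -> "fltqxqnr" -> "rnqxqtlf"
  "psudgj" -> "psdgj" -> "psdgj" -> "jgdsp"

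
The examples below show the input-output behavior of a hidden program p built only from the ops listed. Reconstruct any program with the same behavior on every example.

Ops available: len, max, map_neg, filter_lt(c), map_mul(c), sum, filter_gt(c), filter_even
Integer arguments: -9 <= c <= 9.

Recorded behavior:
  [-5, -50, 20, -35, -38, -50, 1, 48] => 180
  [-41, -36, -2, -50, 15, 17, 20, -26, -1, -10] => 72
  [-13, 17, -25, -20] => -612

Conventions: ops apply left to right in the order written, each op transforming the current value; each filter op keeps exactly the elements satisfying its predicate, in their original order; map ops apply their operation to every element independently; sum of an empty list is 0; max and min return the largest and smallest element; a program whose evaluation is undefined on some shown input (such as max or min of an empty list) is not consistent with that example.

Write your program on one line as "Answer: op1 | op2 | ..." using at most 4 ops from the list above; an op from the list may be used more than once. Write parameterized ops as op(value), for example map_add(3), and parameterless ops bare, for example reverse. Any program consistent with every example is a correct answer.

filter_gt(-6) | map_mul(-9) | map_mul(4) | max

Check, running the answer program on each example:
  [-5, -50, 20, -35, -38, -50, 1, 48] -> [-5, 20, 1, 48] -> [45, -180, -9, -432] -> [180, -720, -36, -1728] -> 180
  [-41, -36, -2, -50, 15, 17, 20, -26, -1, -10] -> [-2, 15, 17, 20, -1] -> [18, -135, -153, -180, 9] -> [72, -540, -612, -720, 36] -> 72
  [-13, 17, -25, -20] -> [17] -> [-153] -> [-612] -> -612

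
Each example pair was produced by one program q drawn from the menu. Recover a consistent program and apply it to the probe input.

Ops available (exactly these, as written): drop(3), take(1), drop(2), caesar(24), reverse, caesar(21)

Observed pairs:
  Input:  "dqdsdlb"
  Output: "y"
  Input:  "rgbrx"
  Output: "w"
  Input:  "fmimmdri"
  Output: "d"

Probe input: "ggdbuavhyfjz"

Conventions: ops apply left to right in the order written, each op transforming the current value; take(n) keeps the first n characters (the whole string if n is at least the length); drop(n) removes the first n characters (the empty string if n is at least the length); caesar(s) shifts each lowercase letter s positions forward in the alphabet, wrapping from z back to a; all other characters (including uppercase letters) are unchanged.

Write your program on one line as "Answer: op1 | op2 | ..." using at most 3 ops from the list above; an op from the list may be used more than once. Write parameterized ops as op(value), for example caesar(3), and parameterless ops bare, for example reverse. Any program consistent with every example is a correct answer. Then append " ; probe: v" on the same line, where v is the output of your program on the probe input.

drop(2) | take(1) | caesar(21) ; probe: "y"

Check, running the answer program on each example:
  "dqdsdlb" -> "dsdlb" -> "d" -> "y"
  "rgbrx" -> "brx" -> "b" -> "w"
  "fmimmdri" -> "immdri" -> "i" -> "d"
  probe: "ggdbuavhyfjz" -> "dbuavhyfjz" -> "d" -> "y"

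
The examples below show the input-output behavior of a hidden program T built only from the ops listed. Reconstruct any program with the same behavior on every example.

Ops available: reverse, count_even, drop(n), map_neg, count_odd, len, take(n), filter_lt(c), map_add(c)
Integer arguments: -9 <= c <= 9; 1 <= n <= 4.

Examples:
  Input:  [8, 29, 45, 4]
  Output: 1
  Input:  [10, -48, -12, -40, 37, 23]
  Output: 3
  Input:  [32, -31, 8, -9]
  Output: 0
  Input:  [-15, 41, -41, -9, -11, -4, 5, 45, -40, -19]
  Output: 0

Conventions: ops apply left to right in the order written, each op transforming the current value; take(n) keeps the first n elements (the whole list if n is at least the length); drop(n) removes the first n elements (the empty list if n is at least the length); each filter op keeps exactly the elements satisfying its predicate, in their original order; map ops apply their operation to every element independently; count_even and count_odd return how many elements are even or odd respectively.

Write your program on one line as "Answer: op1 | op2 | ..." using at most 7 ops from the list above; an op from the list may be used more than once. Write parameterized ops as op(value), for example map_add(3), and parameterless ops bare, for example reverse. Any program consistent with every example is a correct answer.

filter_lt(7) | map_add(5) | take(4) | reverse | map_add(2) | count_odd

Check, running the answer program on each example:
  [8, 29, 45, 4] -> [4] -> [9] -> [9] -> [9] -> [11] -> 1
  [10, -48, -12, -40, 37, 23] -> [-48, -12, -40] -> [-43, -7, -35] -> [-43, -7, -35] -> [-35, -7, -43] -> [-33, -5, -41] -> 3
  [32, -31, 8, -9] -> [-31, -9] -> [-26, -4] -> [-26, -4] -> [-4, -26] -> [-2, -24] -> 0
  [-15, 41, -41, -9, -11, -4, 5, 45, -40, -19] -> [-15, -41, -9, -11, -4, 5, -40, -19] -> [-10, -36, -4, -6, 1, 10, -35, -14] -> [-10, -36, -4, -6] -> [-6, -4, -36, -10] -> [-4, -2, -34, -8] -> 0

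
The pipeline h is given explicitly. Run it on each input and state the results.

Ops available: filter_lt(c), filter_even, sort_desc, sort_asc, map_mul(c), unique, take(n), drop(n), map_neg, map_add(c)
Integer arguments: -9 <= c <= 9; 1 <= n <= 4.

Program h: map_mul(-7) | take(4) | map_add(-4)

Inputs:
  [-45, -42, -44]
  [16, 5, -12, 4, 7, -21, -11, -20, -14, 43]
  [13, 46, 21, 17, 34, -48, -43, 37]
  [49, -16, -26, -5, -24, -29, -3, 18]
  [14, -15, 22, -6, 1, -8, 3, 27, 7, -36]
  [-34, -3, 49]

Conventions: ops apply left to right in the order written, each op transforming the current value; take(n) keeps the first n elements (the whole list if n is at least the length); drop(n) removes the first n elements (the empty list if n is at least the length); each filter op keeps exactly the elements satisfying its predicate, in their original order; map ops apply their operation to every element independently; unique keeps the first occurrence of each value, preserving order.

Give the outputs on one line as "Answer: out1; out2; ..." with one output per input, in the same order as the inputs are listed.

Execution, op by op:
  [-45, -42, -44] -> [315, 294, 308] -> [315, 294, 308] -> [311, 290, 304]
  [16, 5, -12, 4, 7, -21, -11, -20, -14, 43] -> [-112, -35, 84, -28, -49, 147, 77, 140, 98, -301] -> [-112, -35, 84, -28] -> [-116, -39, 80, -32]
  [13, 46, 21, 17, 34, -48, -43, 37] -> [-91, -322, -147, -119, -238, 336, 301, -259] -> [-91, -322, -147, -119] -> [-95, -326, -151, -123]
  [49, -16, -26, -5, -24, -29, -3, 18] -> [-343, 112, 182, 35, 168, 203, 21, -126] -> [-343, 112, 182, 35] -> [-347, 108, 178, 31]
  [14, -15, 22, -6, 1, -8, 3, 27, 7, -36] -> [-98, 105, -154, 42, -7, 56, -21, -189, -49, 252] -> [-98, 105, -154, 42] -> [-102, 101, -158, 38]
  [-34, -3, 49] -> [238, 21, -343] -> [238, 21, -343] -> [234, 17, -347]

[311, 290, 304]; [-116, -39, 80, -32]; [-95, -326, -151, -123]; [-347, 108, 178, 31]; [-102, 101, -158, 38]; [234, 17, -347]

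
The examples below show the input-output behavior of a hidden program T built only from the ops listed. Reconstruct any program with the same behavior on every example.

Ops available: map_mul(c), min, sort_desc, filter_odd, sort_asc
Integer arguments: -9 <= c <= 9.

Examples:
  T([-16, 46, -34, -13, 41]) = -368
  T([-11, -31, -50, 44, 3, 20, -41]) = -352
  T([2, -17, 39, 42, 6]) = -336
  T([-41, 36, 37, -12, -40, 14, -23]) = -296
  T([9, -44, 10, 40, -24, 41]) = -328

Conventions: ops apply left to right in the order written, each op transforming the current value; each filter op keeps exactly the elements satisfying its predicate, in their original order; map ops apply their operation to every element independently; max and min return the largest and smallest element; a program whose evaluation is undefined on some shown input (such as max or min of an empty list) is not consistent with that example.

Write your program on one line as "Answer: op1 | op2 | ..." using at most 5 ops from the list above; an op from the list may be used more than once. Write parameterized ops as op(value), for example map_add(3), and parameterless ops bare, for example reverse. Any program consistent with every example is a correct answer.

sort_asc | sort_desc | map_mul(-8) | min

Check, running the answer program on each example:
  [-16, 46, -34, -13, 41] -> [-34, -16, -13, 41, 46] -> [46, 41, -13, -16, -34] -> [-368, -328, 104, 128, 272] -> -368
  [-11, -31, -50, 44, 3, 20, -41] -> [-50, -41, -31, -11, 3, 20, 44] -> [44, 20, 3, -11, -31, -41, -50] -> [-352, -160, -24, 88, 248, 328, 400] -> -352
  [2, -17, 39, 42, 6] -> [-17, 2, 6, 39, 42] -> [42, 39, 6, 2, -17] -> [-336, -312, -48, -16, 136] -> -336
  [-41, 36, 37, -12, -40, 14, -23] -> [-41, -40, -23, -12, 14, 36, 37] -> [37, 36, 14, -12, -23, -40, -41] -> [-296, -288, -112, 96, 184, 320, 328] -> -296
  [9, -44, 10, 40, -24, 41] -> [-44, -24, 9, 10, 40, 41] -> [41, 40, 10, 9, -24, -44] -> [-328, -320, -80, -72, 192, 352] -> -328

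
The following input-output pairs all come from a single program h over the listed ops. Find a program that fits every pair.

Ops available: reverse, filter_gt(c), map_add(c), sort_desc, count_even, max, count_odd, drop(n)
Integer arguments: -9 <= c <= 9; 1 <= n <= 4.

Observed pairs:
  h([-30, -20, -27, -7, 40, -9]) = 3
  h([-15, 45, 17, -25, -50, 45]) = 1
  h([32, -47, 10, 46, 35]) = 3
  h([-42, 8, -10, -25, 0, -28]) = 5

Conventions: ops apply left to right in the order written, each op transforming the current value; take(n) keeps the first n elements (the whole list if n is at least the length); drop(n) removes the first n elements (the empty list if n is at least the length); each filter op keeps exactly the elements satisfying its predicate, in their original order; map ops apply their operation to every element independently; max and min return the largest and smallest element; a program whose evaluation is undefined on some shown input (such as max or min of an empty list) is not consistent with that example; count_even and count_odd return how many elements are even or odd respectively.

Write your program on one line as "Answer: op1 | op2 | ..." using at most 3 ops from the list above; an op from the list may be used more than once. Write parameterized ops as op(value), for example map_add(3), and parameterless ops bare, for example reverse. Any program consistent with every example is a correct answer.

map_add(1) | count_odd

Check, running the answer program on each example:
  [-30, -20, -27, -7, 40, -9] -> [-29, -19, -26, -6, 41, -8] -> 3
  [-15, 45, 17, -25, -50, 45] -> [-14, 46, 18, -24, -49, 46] -> 1
  [32, -47, 10, 46, 35] -> [33, -46, 11, 47, 36] -> 3
  [-42, 8, -10, -25, 0, -28] -> [-41, 9, -9, -24, 1, -27] -> 5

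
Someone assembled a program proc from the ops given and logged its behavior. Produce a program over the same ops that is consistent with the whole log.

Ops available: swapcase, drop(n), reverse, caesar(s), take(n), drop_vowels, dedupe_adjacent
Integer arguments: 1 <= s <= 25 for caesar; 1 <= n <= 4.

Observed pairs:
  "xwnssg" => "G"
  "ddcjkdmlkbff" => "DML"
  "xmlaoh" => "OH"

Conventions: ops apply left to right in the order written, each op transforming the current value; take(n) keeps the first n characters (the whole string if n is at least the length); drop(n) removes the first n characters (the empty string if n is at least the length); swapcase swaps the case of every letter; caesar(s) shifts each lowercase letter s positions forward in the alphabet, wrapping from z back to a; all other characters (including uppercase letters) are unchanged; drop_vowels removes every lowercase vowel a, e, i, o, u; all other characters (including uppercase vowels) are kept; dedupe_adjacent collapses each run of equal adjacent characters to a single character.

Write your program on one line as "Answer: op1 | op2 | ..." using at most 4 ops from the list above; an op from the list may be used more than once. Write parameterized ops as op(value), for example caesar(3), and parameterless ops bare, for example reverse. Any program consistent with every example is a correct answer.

dedupe_adjacent | drop(4) | take(3) | swapcase

Check, running the answer program on each example:
  "xwnssg" -> "xwnsg" -> "g" -> "g" -> "G"
  "ddcjkdmlkbff" -> "dcjkdmlkbf" -> "dmlkbf" -> "dml" -> "DML"
  "xmlaoh" -> "xmlaoh" -> "oh" -> "oh" -> "OH"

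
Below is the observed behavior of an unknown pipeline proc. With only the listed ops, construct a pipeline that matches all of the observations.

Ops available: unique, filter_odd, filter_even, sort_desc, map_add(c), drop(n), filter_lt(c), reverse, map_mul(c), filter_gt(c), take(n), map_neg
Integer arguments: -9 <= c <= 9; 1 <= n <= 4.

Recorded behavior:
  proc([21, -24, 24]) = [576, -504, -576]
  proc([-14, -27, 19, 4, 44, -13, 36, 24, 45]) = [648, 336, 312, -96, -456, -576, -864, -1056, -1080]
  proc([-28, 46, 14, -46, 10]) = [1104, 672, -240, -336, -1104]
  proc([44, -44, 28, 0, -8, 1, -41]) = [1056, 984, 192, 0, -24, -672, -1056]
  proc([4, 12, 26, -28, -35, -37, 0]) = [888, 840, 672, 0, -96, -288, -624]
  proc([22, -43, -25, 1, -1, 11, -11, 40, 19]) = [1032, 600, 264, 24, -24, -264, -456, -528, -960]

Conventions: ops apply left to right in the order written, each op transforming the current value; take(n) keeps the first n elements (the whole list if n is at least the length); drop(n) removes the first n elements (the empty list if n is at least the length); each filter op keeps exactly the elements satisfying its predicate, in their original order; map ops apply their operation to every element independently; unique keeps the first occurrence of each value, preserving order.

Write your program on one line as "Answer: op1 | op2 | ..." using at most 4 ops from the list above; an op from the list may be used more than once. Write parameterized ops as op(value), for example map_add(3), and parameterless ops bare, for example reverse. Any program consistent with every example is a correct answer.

map_mul(-8) | map_mul(3) | sort_desc

Check, running the answer program on each example:
  [21, -24, 24] -> [-168, 192, -192] -> [-504, 576, -576] -> [576, -504, -576]
  [-14, -27, 19, 4, 44, -13, 36, 24, 45] -> [112, 216, -152, -32, -352, 104, -288, -192, -360] -> [336, 648, -456, -96, -1056, 312, -864, -576, -1080] -> [648, 336, 312, -96, -456, -576, -864, -1056, -1080]
  [-28, 46, 14, -46, 10] -> [224, -368, -112, 368, -80] -> [672, -1104, -336, 1104, -240] -> [1104, 672, -240, -336, -1104]
  [44, -44, 28, 0, -8, 1, -41] -> [-352, 352, -224, 0, 64, -8, 328] -> [-1056, 1056, -672, 0, 192, -24, 984] -> [1056, 984, 192, 0, -24, -672, -1056]
  [4, 12, 26, -28, -35, -37, 0] -> [-32, -96, -208, 224, 280, 296, 0] -> [-96, -288, -624, 672, 840, 888, 0] -> [888, 840, 672, 0, -96, -288, -624]
  [22, -43, -25, 1, -1, 11, -11, 40, 19] -> [-176, 344, 200, -8, 8, -88, 88, -320, -152] -> [-528, 1032, 600, -24, 24, -264, 264, -960, -456] -> [1032, 600, 264, 24, -24, -264, -456, -528, -960]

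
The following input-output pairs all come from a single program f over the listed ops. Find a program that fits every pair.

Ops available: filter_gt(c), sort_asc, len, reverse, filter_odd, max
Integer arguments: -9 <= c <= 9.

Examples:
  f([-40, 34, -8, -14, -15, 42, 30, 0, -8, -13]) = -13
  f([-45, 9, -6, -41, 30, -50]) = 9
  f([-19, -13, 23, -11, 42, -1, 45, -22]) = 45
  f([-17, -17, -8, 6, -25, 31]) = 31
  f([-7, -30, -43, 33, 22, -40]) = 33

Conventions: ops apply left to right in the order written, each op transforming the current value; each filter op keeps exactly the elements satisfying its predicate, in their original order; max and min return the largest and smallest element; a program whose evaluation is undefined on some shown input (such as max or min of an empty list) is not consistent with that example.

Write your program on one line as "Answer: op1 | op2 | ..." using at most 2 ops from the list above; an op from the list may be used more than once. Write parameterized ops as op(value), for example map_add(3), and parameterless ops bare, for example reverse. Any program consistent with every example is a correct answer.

filter_odd | max

Check, running the answer program on each example:
  [-40, 34, -8, -14, -15, 42, 30, 0, -8, -13] -> [-15, -13] -> -13
  [-45, 9, -6, -41, 30, -50] -> [-45, 9, -41] -> 9
  [-19, -13, 23, -11, 42, -1, 45, -22] -> [-19, -13, 23, -11, -1, 45] -> 45
  [-17, -17, -8, 6, -25, 31] -> [-17, -17, -25, 31] -> 31
  [-7, -30, -43, 33, 22, -40] -> [-7, -43, 33] -> 33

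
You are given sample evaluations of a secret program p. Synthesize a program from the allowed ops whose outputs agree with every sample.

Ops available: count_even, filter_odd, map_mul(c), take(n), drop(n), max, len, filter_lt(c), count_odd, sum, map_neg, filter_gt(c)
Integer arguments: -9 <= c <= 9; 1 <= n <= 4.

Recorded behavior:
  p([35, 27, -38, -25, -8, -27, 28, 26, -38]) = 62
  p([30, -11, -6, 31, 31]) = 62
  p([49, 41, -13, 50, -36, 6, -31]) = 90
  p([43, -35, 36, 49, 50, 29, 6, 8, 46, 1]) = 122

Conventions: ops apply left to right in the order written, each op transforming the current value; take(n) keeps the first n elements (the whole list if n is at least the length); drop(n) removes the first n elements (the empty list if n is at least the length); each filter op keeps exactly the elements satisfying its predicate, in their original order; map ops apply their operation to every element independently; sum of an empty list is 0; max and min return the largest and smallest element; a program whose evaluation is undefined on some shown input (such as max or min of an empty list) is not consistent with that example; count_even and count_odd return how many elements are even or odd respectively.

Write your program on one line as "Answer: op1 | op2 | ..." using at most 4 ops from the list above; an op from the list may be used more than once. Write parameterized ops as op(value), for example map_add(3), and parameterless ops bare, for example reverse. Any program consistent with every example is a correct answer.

filter_gt(-5) | filter_odd | sum

Check, running the answer program on each example:
  [35, 27, -38, -25, -8, -27, 28, 26, -38] -> [35, 27, 28, 26] -> [35, 27] -> 62
  [30, -11, -6, 31, 31] -> [30, 31, 31] -> [31, 31] -> 62
  [49, 41, -13, 50, -36, 6, -31] -> [49, 41, 50, 6] -> [49, 41] -> 90
  [43, -35, 36, 49, 50, 29, 6, 8, 46, 1] -> [43, 36, 49, 50, 29, 6, 8, 46, 1] -> [43, 49, 29, 1] -> 122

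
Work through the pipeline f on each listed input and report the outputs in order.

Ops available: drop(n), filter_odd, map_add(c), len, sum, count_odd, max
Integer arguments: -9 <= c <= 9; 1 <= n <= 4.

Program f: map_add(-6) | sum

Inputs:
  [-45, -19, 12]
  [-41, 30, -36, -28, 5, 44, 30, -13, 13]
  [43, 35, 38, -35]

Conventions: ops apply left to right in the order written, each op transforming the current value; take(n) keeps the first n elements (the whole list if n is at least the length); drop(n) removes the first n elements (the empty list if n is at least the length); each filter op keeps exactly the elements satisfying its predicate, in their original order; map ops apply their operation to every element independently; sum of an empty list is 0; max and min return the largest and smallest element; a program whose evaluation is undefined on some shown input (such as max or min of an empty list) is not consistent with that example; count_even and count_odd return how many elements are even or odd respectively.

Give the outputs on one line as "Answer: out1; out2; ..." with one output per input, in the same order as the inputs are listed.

Execution, op by op:
  [-45, -19, 12] -> [-51, -25, 6] -> -70
  [-41, 30, -36, -28, 5, 44, 30, -13, 13] -> [-47, 24, -42, -34, -1, 38, 24, -19, 7] -> -50
  [43, 35, 38, -35] -> [37, 29, 32, -41] -> 57

-70; -50; 57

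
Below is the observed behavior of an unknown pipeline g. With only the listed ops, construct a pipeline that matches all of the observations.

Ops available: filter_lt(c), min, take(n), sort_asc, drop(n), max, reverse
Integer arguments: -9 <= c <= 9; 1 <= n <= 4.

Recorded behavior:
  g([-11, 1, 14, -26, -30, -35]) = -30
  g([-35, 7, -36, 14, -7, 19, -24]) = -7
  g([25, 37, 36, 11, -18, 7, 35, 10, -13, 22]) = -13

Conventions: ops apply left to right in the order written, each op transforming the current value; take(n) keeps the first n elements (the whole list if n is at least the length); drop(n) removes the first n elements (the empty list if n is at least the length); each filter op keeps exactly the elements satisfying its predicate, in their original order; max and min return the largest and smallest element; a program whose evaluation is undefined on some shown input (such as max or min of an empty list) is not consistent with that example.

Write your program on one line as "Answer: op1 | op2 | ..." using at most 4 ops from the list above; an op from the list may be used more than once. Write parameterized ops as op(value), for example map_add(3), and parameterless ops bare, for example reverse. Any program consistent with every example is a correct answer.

filter_lt(3) | reverse | take(2) | max

Check, running the answer program on each example:
  [-11, 1, 14, -26, -30, -35] -> [-11, 1, -26, -30, -35] -> [-35, -30, -26, 1, -11] -> [-35, -30] -> -30
  [-35, 7, -36, 14, -7, 19, -24] -> [-35, -36, -7, -24] -> [-24, -7, -36, -35] -> [-24, -7] -> -7
  [25, 37, 36, 11, -18, 7, 35, 10, -13, 22] -> [-18, -13] -> [-13, -18] -> [-13, -18] -> -13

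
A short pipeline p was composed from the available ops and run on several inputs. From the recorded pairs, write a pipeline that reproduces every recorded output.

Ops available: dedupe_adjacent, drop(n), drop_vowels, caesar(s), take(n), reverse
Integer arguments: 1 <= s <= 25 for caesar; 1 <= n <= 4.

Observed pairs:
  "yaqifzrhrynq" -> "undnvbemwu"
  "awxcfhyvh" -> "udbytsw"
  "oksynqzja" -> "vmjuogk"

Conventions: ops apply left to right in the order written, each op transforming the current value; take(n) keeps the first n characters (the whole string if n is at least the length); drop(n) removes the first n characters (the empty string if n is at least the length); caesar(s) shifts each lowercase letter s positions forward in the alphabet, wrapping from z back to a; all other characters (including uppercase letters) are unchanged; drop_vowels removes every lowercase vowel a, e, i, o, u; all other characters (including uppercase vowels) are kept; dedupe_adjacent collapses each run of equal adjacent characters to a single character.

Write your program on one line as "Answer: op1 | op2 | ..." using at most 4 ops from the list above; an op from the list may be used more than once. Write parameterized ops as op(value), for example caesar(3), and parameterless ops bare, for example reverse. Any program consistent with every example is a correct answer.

reverse | caesar(22) | drop(2)

Check, running the answer program on each example:
  "yaqifzrhrynq" -> "qnyrhrzfiqay" -> "mjundnvbemwu" -> "undnvbemwu"
  "awxcfhyvh" -> "hvyhfcxwa" -> "drudbytsw" -> "udbytsw"
  "oksynqzja" -> "ajzqnysko" -> "wfvmjuogk" -> "vmjuogk"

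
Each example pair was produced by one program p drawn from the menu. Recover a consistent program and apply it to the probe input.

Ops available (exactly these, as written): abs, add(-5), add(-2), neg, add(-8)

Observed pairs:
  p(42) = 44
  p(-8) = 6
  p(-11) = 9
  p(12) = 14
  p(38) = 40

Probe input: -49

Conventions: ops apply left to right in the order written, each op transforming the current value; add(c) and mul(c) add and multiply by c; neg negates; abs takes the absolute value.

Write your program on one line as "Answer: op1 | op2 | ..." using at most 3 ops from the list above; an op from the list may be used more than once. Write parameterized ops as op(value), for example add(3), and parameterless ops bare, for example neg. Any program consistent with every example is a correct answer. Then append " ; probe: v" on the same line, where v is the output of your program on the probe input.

neg | add(-2) | abs ; probe: 47

Check, running the answer program on each example:
  42 -> -42 -> -44 -> 44
  -8 -> 8 -> 6 -> 6
  -11 -> 11 -> 9 -> 9
  12 -> -12 -> -14 -> 14
  38 -> -38 -> -40 -> 40
  probe: -49 -> 49 -> 47 -> 47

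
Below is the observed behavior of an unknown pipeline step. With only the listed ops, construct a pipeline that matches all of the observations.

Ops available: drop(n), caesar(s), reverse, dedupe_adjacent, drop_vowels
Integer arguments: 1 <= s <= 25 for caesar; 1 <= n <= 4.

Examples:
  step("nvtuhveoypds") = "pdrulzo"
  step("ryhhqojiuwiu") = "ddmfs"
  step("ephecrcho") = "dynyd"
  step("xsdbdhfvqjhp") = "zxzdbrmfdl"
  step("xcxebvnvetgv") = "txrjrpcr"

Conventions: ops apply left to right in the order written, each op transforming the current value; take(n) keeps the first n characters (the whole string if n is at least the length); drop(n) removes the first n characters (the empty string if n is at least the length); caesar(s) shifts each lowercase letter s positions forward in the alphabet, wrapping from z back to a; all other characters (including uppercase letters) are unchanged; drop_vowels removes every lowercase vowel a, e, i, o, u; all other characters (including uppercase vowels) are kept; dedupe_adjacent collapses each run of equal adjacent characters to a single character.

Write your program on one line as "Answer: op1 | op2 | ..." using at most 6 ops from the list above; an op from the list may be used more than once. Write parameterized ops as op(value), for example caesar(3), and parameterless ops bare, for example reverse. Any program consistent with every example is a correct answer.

drop(1) | drop(1) | drop_vowels | caesar(2) | caesar(20)

Check, running the answer program on each example:
  "nvtuhveoypds" -> "vtuhveoypds" -> "tuhveoypds" -> "thvypds" -> "vjxarfu" -> "pdrulzo"
  "ryhhqojiuwiu" -> "yhhqojiuwiu" -> "hhqojiuwiu" -> "hhqjw" -> "jjsly" -> "ddmfs"
  "ephecrcho" -> "phecrcho" -> "hecrcho" -> "hcrch" -> "jetej" -> "dynyd"
  "xsdbdhfvqjhp" -> "sdbdhfvqjhp" -> "dbdhfvqjhp" -> "dbdhfvqjhp" -> "fdfjhxsljr" -> "zxzdbrmfdl"
  "xcxebvnvetgv" -> "cxebvnvetgv" -> "xebvnvetgv" -> "xbvnvtgv" -> "zdxpxvix" -> "txrjrpcr"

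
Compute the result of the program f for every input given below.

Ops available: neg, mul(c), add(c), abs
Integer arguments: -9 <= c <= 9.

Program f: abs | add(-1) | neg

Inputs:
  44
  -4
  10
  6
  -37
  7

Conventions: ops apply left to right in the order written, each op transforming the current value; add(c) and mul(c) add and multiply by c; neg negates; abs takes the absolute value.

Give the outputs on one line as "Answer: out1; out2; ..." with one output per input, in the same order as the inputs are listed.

-43; -3; -9; -5; -36; -6

Execution, op by op:
  44 -> 44 -> 43 -> -43
  -4 -> 4 -> 3 -> -3
  10 -> 10 -> 9 -> -9
  6 -> 6 -> 5 -> -5
  -37 -> 37 -> 36 -> -36
  7 -> 7 -> 6 -> -6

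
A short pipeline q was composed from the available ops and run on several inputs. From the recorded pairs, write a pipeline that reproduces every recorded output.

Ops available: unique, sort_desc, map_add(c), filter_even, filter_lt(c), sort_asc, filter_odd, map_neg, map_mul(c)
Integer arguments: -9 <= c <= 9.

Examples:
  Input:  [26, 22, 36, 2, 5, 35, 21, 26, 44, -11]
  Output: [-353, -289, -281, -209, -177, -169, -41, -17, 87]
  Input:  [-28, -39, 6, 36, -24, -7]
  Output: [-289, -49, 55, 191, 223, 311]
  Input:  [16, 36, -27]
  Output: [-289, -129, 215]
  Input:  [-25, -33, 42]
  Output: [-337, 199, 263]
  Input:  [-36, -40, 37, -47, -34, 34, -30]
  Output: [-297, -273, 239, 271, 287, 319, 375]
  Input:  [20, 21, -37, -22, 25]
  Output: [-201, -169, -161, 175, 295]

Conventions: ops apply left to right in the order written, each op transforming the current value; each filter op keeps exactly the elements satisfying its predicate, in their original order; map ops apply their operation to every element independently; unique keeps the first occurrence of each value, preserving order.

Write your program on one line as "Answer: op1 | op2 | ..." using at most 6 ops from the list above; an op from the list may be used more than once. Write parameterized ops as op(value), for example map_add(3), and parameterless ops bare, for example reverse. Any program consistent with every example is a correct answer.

map_neg | unique | map_mul(8) | sort_asc | map_add(-1)

Check, running the answer program on each example:
  [26, 22, 36, 2, 5, 35, 21, 26, 44, -11] -> [-26, -22, -36, -2, -5, -35, -21, -26, -44, 11] -> [-26, -22, -36, -2, -5, -35, -21, -44, 11] -> [-208, -176, -288, -16, -40, -280, -168, -352, 88] -> [-352, -288, -280, -208, -176, -168, -40, -16, 88] -> [-353, -289, -281, -209, -177, -169, -41, -17, 87]
  [-28, -39, 6, 36, -24, -7] -> [28, 39, -6, -36, 24, 7] -> [28, 39, -6, -36, 24, 7] -> [224, 312, -48, -288, 192, 56] -> [-288, -48, 56, 192, 224, 312] -> [-289, -49, 55, 191, 223, 311]
  [16, 36, -27] -> [-16, -36, 27] -> [-16, -36, 27] -> [-128, -288, 216] -> [-288, -128, 216] -> [-289, -129, 215]
  [-25, -33, 42] -> [25, 33, -42] -> [25, 33, -42] -> [200, 264, -336] -> [-336, 200, 264] -> [-337, 199, 263]
  [-36, -40, 37, -47, -34, 34, -30] -> [36, 40, -37, 47, 34, -34, 30] -> [36, 40, -37, 47, 34, -34, 30] -> [288, 320, -296, 376, 272, -272, 240] -> [-296, -272, 240, 272, 288, 320, 376] -> [-297, -273, 239, 271, 287, 319, 375]
  [20, 21, -37, -22, 25] -> [-20, -21, 37, 22, -25] -> [-20, -21, 37, 22, -25] -> [-160, -168, 296, 176, -200] -> [-200, -168, -160, 176, 296] -> [-201, -169, -161, 175, 295]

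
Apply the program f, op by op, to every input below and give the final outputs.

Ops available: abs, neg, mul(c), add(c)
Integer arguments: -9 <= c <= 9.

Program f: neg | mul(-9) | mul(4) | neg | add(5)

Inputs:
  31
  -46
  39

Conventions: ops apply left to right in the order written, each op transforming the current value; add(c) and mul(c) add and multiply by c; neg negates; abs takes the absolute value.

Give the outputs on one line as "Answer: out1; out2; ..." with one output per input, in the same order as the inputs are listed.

-1111; 1661; -1399

Execution, op by op:
  31 -> -31 -> 279 -> 1116 -> -1116 -> -1111
  -46 -> 46 -> -414 -> -1656 -> 1656 -> 1661
  39 -> -39 -> 351 -> 1404 -> -1404 -> -1399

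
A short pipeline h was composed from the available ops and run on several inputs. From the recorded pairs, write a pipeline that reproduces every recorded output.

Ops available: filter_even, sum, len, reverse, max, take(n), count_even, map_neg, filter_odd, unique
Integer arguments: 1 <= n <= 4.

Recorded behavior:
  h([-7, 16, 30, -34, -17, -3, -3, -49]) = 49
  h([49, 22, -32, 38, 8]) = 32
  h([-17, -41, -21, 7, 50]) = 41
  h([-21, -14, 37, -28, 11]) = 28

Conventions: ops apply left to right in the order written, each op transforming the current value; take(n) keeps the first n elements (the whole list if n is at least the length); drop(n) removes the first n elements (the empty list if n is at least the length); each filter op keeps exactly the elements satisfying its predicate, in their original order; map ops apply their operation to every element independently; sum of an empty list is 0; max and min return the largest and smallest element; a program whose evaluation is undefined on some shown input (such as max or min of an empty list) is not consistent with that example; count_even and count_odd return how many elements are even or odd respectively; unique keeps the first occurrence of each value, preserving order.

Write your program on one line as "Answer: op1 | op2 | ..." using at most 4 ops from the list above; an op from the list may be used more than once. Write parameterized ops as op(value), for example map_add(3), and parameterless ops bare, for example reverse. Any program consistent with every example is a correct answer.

map_neg | reverse | max

Check, running the answer program on each example:
  [-7, 16, 30, -34, -17, -3, -3, -49] -> [7, -16, -30, 34, 17, 3, 3, 49] -> [49, 3, 3, 17, 34, -30, -16, 7] -> 49
  [49, 22, -32, 38, 8] -> [-49, -22, 32, -38, -8] -> [-8, -38, 32, -22, -49] -> 32
  [-17, -41, -21, 7, 50] -> [17, 41, 21, -7, -50] -> [-50, -7, 21, 41, 17] -> 41
  [-21, -14, 37, -28, 11] -> [21, 14, -37, 28, -11] -> [-11, 28, -37, 14, 21] -> 28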